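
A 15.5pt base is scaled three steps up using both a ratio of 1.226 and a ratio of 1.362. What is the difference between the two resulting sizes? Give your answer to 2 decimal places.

10.60pt

At 1.226: 15.5 × 1.226³ = 28.5630pt
At 1.362: 15.5 × 1.362³ = 39.1618pt
Difference: 39.1618 − 28.5630 = 10.5988pt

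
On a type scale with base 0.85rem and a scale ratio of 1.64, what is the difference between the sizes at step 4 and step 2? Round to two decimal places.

Step 2: 0.85 × 1.64² = 2.2862rem
Step 4: 0.85 × 1.64⁴ = 6.1489rem
Difference: 6.1489 − 2.2862 = 3.8627rem

3.86rem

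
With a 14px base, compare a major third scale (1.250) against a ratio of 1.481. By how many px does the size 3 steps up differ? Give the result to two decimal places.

Major third: 14.0 × 1.250³ = 27.3438px
At 1.481: 14.0 × 1.481³ = 45.4771px
Difference: 45.4771 − 27.3438 = 18.1333px

18.13px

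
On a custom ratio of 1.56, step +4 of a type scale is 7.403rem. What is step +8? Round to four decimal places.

The gap is 8 − (4) = 4 steps, so the factor is 1.56^4.
7.403 × 1.56⁴ = 7.403 × 5.92241 ≈ 43.8436

43.8436rem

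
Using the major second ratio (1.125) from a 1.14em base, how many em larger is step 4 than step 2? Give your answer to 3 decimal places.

Step 2: 1.14 × 1.125² = 1.44281em
Step 4: 1.14 × 1.125⁴ = 1.82606em
Difference: 1.82606 − 1.44281 = 0.38325em

0.383em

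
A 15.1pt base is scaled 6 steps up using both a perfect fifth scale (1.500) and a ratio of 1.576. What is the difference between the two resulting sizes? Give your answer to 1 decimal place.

59.4pt

Perfect fifth: 15.1 × 1.500⁶ = 171.998pt
At 1.576: 15.1 × 1.576⁶ = 231.374pt
Difference: 231.374 − 171.998 = 59.376pt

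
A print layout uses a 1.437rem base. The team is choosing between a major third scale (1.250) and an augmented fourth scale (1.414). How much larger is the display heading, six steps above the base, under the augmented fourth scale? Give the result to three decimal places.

6.004rem

Major third: 1.437 × 1.250⁶ = 5.48172rem
Augmented fourth: 1.437 × 1.414⁶ = 11.48559rem
Difference: 11.48559 − 5.48172 = 6.00387rem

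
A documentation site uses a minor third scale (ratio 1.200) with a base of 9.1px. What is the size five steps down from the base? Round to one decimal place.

3.7px

A modular type scale is a geometric sequence: sizeₙ = base × rⁿ.
9.1 ÷ 1.200⁵ = 9.1 ÷ 2.48832 ≈ 3.66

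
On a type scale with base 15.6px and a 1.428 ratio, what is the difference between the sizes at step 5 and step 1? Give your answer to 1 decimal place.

70.4px

Step 1: 15.6 × 1.428 = 22.277px
Step 5: 15.6 × 1.428⁵ = 92.633px
Difference: 92.633 − 22.277 = 70.356px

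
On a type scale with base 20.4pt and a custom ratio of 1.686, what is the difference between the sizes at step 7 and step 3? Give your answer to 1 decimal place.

Step 3: 20.4 × 1.686³ = 97.769pt
Step 7: 20.4 × 1.686⁷ = 790.011pt
Difference: 790.011 − 97.769 = 692.242pt

692.2pt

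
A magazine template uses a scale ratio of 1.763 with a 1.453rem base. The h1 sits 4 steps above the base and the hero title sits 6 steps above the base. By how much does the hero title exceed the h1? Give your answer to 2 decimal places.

29.59rem

Step 4: 1.453 × 1.763⁴ = 14.0370rem
Step 6: 1.453 × 1.763⁶ = 43.6294rem
Difference: 43.6294 − 14.0370 = 29.5924rem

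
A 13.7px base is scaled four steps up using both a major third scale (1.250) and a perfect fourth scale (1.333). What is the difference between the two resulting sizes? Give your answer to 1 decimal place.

9.8px

Major third: 13.7 × 1.250⁴ = 33.447px
Perfect fourth: 13.7 × 1.333⁴ = 43.255px
Difference: 43.255 − 33.447 = 9.808px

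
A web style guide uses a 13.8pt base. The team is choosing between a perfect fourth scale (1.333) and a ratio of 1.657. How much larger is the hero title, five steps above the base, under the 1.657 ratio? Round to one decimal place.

114.3pt

Perfect fourth: 13.8 × 1.333⁵ = 58.080pt
At 1.657: 13.8 × 1.657⁵ = 172.382pt
Difference: 172.382 − 58.080 = 114.302pt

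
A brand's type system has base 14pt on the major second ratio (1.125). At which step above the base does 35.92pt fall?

8

1.125ⁿ = 35.92 / 14 = 2.5657
n = ln(2.5657) / ln(1.125) = 0.9422 / 0.1178 ≈ 8.00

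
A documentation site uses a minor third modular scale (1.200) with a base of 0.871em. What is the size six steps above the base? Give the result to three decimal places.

A modular type scale is a geometric sequence: sizeₙ = base × rⁿ.
0.871 × 1.200⁶ = 0.871 × 2.98598 ≈ 2.601

2.601em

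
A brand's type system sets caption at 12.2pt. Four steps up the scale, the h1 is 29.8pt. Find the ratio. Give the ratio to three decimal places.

r⁴ = 29.8 / 12.2, so r = (29.8/12.2)^(1/4).
r = 2.4426^(1/4) ≈ 1.2502

1.250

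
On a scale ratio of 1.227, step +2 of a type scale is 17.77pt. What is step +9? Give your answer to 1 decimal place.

74.4pt

Moving from step +2 to step +9 is 7 steps up, so multiply by r⁷.
17.77 × 1.227⁷ = 17.77 × 4.18709 ≈ 74.405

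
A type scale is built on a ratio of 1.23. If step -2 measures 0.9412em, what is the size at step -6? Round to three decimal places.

The gap is -6 − (-2) = -4 steps, so the factor is 1.23^-4.
0.9412 ÷ 1.23⁴ = 0.9412 ÷ 2.28887 ≈ 0.411

0.411em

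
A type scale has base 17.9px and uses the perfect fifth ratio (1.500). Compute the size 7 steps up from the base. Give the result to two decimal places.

305.84px

17.9 × 1.500⁷ = 17.9 × 17.08594 ≈ 305.84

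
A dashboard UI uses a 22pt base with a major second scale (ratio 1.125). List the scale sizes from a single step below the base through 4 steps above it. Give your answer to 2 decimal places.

Step -1: 22.0 ÷ 1.125 = 19.56
Step 0: 22pt
Step 1: 22.0 × 1.125 = 24.75
Step 2: 22.0 × 1.125² = 27.84
Step 3: 22.0 × 1.125³ = 31.32
Step 4: 22.0 × 1.125⁴ = 35.24

19.56pt, 22.00pt, 24.75pt, 27.84pt, 31.32pt, 35.24pt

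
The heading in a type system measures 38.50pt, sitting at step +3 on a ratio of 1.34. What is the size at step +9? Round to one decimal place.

Moving from step +3 to step +9 is 6 steps up, so multiply by r⁶.
38.50 × 1.34⁶ = 38.50 × 5.78934 ≈ 222.889

222.9pt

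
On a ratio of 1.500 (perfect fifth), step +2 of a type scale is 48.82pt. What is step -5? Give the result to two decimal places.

The gap is -5 − (2) = -7 steps, so the factor is 1.500^-7.
48.82 ÷ 1.500⁷ = 48.82 ÷ 17.08594 ≈ 2.857

2.86pt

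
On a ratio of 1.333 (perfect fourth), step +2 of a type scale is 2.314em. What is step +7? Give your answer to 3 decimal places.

2.314 × 1.333⁵ = 2.314 × 4.20873 ≈ 9.739

9.739em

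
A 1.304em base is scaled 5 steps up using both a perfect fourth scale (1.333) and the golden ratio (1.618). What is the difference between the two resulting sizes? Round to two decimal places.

Perfect fourth: 1.304 × 1.333⁵ = 5.4882em
Golden ratio: 1.304 × 1.618⁵ = 14.4601em
Difference: 14.4601 − 5.4882 = 8.9719em

8.97em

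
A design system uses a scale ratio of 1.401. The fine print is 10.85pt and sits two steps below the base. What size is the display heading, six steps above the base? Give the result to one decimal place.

10.85 × 1.401⁸ = 10.85 × 14.84243 ≈ 161.040

161.0pt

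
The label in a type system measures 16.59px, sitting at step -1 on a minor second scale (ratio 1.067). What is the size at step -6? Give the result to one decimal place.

12.0px

Moving from step -1 to step -6 is 5 steps down, so divide by r⁵.
16.59 ÷ 1.067⁵ = 16.59 ÷ 1.38300 ≈ 11.996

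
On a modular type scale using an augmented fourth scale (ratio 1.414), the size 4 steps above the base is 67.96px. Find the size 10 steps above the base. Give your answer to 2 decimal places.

Moving from step +4 to step +10 is 6 steps up, so multiply by r⁶.
67.96 × 1.414⁶ = 67.96 × 7.99275 ≈ 543.188

543.19px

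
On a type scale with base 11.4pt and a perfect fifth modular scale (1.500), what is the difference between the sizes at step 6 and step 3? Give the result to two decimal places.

Step 3: 11.4 × 1.500³ = 38.4750pt
Step 6: 11.4 × 1.500⁶ = 129.8531pt
Difference: 129.8531 − 38.4750 = 91.3781pt

91.38pt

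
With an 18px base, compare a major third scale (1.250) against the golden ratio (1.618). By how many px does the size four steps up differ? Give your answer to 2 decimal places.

79.42px

Major third: 18.0 × 1.250⁴ = 43.9453px
Golden ratio: 18.0 × 1.618⁴ = 123.3635px
Difference: 123.3635 − 43.9453 = 79.4182px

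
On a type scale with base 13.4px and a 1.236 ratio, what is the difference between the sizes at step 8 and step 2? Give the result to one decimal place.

52.5px

Step 2: 13.4 × 1.236² = 20.471px
Step 8: 13.4 × 1.236⁸ = 72.988px
Difference: 72.988 − 20.471 = 52.517px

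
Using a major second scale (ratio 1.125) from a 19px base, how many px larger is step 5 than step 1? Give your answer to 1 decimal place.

Step 1: 19.0 × 1.125 = 21.375px
Step 5: 19.0 × 1.125⁵ = 34.239px
Difference: 34.239 − 21.375 = 12.864px

12.9px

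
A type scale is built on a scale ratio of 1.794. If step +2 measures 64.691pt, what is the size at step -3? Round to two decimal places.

Moving from step +2 to step -3 is 5 steps down, so divide by r⁵.
64.691 ÷ 1.794⁵ = 64.691 ÷ 18.58284 ≈ 3.481

3.48pt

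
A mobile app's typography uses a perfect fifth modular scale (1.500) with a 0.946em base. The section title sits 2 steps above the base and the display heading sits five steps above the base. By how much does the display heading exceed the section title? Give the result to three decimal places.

5.055em

Step 2: 0.946 × 1.500² = 2.12850em
Step 5: 0.946 × 1.500⁵ = 7.18369em
Difference: 7.18369 − 2.12850 = 5.05519em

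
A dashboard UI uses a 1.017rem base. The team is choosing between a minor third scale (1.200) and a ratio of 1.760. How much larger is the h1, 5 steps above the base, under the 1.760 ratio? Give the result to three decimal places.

Minor third: 1.017 × 1.200⁵ = 2.53062rem
At 1.760: 1.017 × 1.760⁵ = 17.17451rem
Difference: 17.17451 − 2.53062 = 14.64389rem

14.644rem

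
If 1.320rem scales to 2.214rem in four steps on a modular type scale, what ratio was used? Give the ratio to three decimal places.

1.138

r⁴ = 2.214 / 1.320, so r = (2.214/1.320)^(1/4).
r = 1.6773^(1/4) ≈ 1.1380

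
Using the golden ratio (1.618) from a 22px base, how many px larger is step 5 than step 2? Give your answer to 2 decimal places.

186.36px

Step 2: 22.0 × 1.618² = 57.5943px
Step 5: 22.0 × 1.618⁵ = 243.9581px
Difference: 243.9581 − 57.5943 = 186.3638px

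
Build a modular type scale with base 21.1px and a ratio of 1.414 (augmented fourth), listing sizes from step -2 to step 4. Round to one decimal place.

10.6px, 14.9px, 21.1px, 29.8px, 42.2px, 59.7px, 84.3px

Step -2: 21.1 ÷ 1.414² = 10.6
Step -1: 21.1 ÷ 1.414 = 14.9
Step 0: 21.1px
Step 1: 21.1 × 1.414 = 29.8
Step 2: 21.1 × 1.414² = 42.2
Step 3: 21.1 × 1.414³ = 59.7
Step 4: 21.1 × 1.414⁴ = 84.3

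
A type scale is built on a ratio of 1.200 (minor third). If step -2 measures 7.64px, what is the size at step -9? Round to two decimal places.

2.13px

The gap is -9 − (-2) = -7 steps, so the factor is 1.200^-7.
7.64 ÷ 1.200⁷ = 7.64 ÷ 3.58318 ≈ 2.132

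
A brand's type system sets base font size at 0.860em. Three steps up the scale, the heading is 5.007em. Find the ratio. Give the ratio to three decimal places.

1.799

r³ = 5.007 / 0.860, so r = (5.007/0.860)^(1/3).
r = 5.8221^(1/3) ≈ 1.7990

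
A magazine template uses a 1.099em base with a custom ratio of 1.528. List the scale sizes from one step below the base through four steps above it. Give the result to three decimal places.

Step -1: 1.099 ÷ 1.528 = 0.719
Step 0: 1.099em
Step 1: 1.099 × 1.528 = 1.679
Step 2: 1.099 × 1.528² = 2.566
Step 3: 1.099 × 1.528³ = 3.921
Step 4: 1.099 × 1.528⁴ = 5.991

0.719em, 1.099em, 1.679em, 2.566em, 3.921em, 5.991em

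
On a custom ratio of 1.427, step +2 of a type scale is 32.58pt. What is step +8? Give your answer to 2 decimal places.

275.10pt

32.58 × 1.427⁶ = 32.58 × 8.44391 ≈ 275.103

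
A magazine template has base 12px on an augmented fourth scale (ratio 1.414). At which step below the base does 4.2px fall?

3

1.414ⁿ = 12 / 4.2 = 2.8571
n = ln(2.8571) / ln(1.414) = 1.0498 / 0.3464 ≈ 3.03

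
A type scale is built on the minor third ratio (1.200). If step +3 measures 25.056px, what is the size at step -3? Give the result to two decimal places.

8.39px

25.056 ÷ 1.200⁶ = 25.056 ÷ 2.98598 ≈ 8.391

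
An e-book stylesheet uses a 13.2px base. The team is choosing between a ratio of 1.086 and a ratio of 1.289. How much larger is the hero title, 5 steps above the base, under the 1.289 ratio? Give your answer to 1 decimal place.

27.0px

At 1.086: 13.2 × 1.086⁵ = 19.940px
At 1.289: 13.2 × 1.289⁵ = 46.972px
Difference: 46.972 − 19.940 = 27.032px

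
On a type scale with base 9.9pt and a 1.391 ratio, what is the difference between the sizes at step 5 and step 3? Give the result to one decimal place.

Step 3: 9.9 × 1.391³ = 26.645pt
Step 5: 9.9 × 1.391⁵ = 51.555pt
Difference: 51.555 − 26.645 = 24.910pt

24.9pt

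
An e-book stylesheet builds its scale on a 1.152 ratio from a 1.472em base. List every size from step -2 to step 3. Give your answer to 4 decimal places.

Step -2: 1.472 ÷ 1.152² = 1.1092
Step -1: 1.472 ÷ 1.152 = 1.2778
Step 0: 1.472em
Step 1: 1.472 × 1.152 = 1.6957
Step 2: 1.472 × 1.152² = 1.9535
Step 3: 1.472 × 1.152³ = 2.2504

1.1092em, 1.2778em, 1.4720em, 1.6957em, 1.9535em, 2.2504em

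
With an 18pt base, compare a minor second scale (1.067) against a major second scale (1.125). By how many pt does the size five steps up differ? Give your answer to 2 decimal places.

7.54pt

Minor second: 18.0 × 1.067⁵ = 24.8940pt
Major second: 18.0 × 1.125⁵ = 32.4366pt
Difference: 32.4366 − 24.8940 = 7.5426pt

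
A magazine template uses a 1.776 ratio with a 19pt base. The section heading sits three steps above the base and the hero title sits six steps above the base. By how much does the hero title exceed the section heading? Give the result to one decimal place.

Step 3: 19.0 × 1.776³ = 106.435pt
Step 6: 19.0 × 1.776⁶ = 596.227pt
Difference: 596.227 − 106.435 = 489.792pt

489.8pt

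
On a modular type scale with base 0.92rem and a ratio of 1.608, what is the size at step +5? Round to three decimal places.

Every step multiplies by the scale ratio.
0.92 × 1.608⁵ = 0.92 × 10.75054 ≈ 9.890

9.890rem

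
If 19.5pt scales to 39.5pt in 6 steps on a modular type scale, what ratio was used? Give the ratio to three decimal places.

1.125

The ratio satisfies 19.5 × r⁶ = 39.5, so r = (39.5 / 19.5)^(1/6).
r = 2.0256^(1/6) ≈ 1.1248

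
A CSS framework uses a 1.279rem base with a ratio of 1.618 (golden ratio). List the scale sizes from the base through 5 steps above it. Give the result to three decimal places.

1.279rem, 2.069rem, 3.348rem, 5.418rem, 8.766rem, 14.183rem

Step 0: 1.279rem
Step 1: 1.279 × 1.618 = 2.069
Step 2: 1.279 × 1.618² = 3.348
Step 3: 1.279 × 1.618³ = 5.418
Step 4: 1.279 × 1.618⁴ = 8.766
Step 5: 1.279 × 1.618⁵ = 14.183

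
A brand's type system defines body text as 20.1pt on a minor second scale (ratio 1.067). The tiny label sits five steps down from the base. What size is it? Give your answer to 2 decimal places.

A modular type scale is a geometric sequence: sizeₙ = base × rⁿ.
20.1 ÷ 1.067⁵ = 20.1 ÷ 1.38300 ≈ 14.53

14.53pt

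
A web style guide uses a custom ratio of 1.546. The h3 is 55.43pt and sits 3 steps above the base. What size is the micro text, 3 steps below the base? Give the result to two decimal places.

4.06pt

55.43 ÷ 1.546⁶ = 55.43 ÷ 13.65391 ≈ 4.060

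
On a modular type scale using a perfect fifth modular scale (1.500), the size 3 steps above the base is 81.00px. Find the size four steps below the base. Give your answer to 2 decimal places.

81.00 ÷ 1.500⁷ = 81.00 ÷ 17.08594 ≈ 4.741

4.74px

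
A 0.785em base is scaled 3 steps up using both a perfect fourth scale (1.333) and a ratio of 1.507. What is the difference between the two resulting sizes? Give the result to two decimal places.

Perfect fourth: 0.785 × 1.333³ = 1.8593em
At 1.507: 0.785 × 1.507³ = 2.6866em
Difference: 2.6866 − 1.8593 = 0.8273em

0.83em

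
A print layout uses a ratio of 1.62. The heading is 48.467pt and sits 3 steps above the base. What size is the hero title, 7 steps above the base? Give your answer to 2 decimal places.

333.82pt

48.467 × 1.62⁴ = 48.467 × 6.88748 ≈ 333.815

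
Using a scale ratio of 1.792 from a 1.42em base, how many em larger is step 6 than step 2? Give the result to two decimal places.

Step 2: 1.42 × 1.792² = 4.5600em
Step 6: 1.42 × 1.792⁶ = 47.0237em
Difference: 47.0237 − 4.5600 = 42.4637em

42.46em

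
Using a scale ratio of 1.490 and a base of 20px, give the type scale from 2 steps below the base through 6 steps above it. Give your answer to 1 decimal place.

9.0px, 13.4px, 20.0px, 29.8px, 44.4px, 66.2px, 98.6px, 146.9px, 218.9px

Step -2: 20.0 ÷ 1.490² = 9.0
Step -1: 20.0 ÷ 1.490 = 13.4
Step 0: 20px
Step 1: 20.0 × 1.490 = 29.8
Step 2: 20.0 × 1.490² = 44.4
Step 3: 20.0 × 1.490³ = 66.2
Step 4: 20.0 × 1.490⁴ = 98.6
Step 5: 20.0 × 1.490⁵ = 146.9
Step 6: 20.0 × 1.490⁶ = 218.9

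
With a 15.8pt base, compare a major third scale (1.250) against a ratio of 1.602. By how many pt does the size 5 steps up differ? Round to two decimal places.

Major third: 15.8 × 1.250⁵ = 48.2178pt
At 1.602: 15.8 × 1.602⁵ = 166.7131pt
Difference: 166.7131 − 48.2178 = 118.4953pt

118.50pt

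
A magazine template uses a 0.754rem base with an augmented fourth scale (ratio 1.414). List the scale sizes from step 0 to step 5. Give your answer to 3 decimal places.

Step 0: 0.754rem
Step 1: 0.754 × 1.414 = 1.066
Step 2: 0.754 × 1.414² = 1.508
Step 3: 0.754 × 1.414³ = 2.132
Step 4: 0.754 × 1.414⁴ = 3.014
Step 5: 0.754 × 1.414⁵ = 4.262

0.754rem, 1.066rem, 1.508rem, 2.132rem, 3.014rem, 4.262rem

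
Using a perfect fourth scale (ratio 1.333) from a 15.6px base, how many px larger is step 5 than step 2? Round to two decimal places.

37.94px

Step 2: 15.6 × 1.333² = 27.7195px
Step 5: 15.6 × 1.333⁵ = 65.6561px
Difference: 65.6561 − 27.7195 = 37.9366px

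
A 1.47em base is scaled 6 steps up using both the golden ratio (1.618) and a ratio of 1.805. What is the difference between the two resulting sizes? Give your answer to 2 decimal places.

Golden ratio: 1.47 × 1.618⁶ = 26.3748em
At 1.805: 1.47 × 1.805⁶ = 50.8371em
Difference: 50.8371 − 26.3748 = 24.4623em

24.46em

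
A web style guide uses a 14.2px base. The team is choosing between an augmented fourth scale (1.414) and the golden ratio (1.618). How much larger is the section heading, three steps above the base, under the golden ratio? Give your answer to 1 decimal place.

Augmented fourth: 14.2 × 1.414³ = 40.145px
Golden ratio: 14.2 × 1.618³ = 60.148px
Difference: 60.148 − 40.145 = 20.003px

20.0px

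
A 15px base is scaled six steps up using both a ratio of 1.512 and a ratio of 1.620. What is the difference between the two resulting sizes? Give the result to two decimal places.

91.91px

At 1.512: 15.0 × 1.512⁶ = 179.2264px
At 1.620: 15.0 × 1.620⁶ = 271.1324px
Difference: 271.1324 − 179.2264 = 91.9060px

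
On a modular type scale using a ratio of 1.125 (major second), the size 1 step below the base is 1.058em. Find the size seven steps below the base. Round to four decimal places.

The gap is -7 − (-1) = -6 steps, so the factor is 1.125^-6.
1.058 ÷ 1.125⁶ = 1.058 ÷ 2.02729 ≈ 0.5219

0.5219em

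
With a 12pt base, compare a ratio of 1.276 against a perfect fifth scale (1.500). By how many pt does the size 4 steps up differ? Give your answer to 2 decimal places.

28.94pt

At 1.276: 12.0 × 1.276⁴ = 31.8115pt
Perfect fifth: 12.0 × 1.500⁴ = 60.7500pt
Difference: 60.7500 − 31.8115 = 28.9385pt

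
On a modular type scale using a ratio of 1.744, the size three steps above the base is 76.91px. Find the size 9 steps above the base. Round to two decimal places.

2164.02px

Moving from step +3 to step +9 is 6 steps up, so multiply by r⁶.
76.91 × 1.744⁶ = 76.91 × 28.13707 ≈ 2164.022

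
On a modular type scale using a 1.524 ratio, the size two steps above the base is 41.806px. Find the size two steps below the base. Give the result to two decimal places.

7.75px

41.806 ÷ 1.524⁴ = 41.806 ÷ 5.39436 ≈ 7.750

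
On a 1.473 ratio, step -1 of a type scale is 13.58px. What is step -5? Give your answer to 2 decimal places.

2.88px

13.58 ÷ 1.473⁴ = 13.58 ÷ 4.70772 ≈ 2.885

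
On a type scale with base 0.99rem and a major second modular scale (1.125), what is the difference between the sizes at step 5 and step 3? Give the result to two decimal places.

Step 3: 0.99 × 1.125³ = 1.4096rem
Step 5: 0.99 × 1.125⁵ = 1.7840rem
Difference: 1.7840 − 1.4096 = 0.3744rem

0.37rem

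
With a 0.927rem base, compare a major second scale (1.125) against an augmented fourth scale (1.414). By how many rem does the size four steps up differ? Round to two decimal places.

Major second: 0.927 × 1.125⁴ = 1.4849rem
Augmented fourth: 0.927 × 1.414⁴ = 3.7058rem
Difference: 3.7058 − 1.4849 = 2.2209rem

2.22rem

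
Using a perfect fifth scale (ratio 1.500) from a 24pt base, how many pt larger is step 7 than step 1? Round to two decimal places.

Step 1: 24.0 × 1.500 = 36.0000pt
Step 7: 24.0 × 1.500⁷ = 410.0625pt
Difference: 410.0625 − 36.0000 = 374.0625pt

374.06pt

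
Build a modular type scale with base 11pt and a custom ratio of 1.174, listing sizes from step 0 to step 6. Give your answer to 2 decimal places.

Step 0: 11pt
Step 1: 11.0 × 1.174 = 12.91
Step 2: 11.0 × 1.174² = 15.16
Step 3: 11.0 × 1.174³ = 17.80
Step 4: 11.0 × 1.174⁴ = 20.90
Step 5: 11.0 × 1.174⁵ = 24.53
Step 6: 11.0 × 1.174⁶ = 28.80

11.00pt, 12.91pt, 15.16pt, 17.80pt, 20.90pt, 24.53pt, 28.80pt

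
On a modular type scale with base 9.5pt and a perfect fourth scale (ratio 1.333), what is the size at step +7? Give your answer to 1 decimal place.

71.0pt

Every step multiplies by the scale ratio.
9.5 × 1.333⁷ = 9.5 × 7.47844 ≈ 71.05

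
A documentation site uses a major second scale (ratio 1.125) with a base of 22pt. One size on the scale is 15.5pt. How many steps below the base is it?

1.125ⁿ = 22 / 15.5 = 1.4194
n = ln(1.4194) / ln(1.125) = 0.3502 / 0.1178 ≈ 2.97

3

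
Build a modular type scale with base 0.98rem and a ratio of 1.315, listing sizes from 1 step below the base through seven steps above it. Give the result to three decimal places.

Step -1: 0.98 ÷ 1.315 = 0.745
Step 0: 0.98rem
Step 1: 0.98 × 1.315 = 1.289
Step 2: 0.98 × 1.315² = 1.695
Step 3: 0.98 × 1.315³ = 2.228
Step 4: 0.98 × 1.315⁴ = 2.930
Step 5: 0.98 × 1.315⁵ = 3.853
Step 6: 0.98 × 1.315⁶ = 5.067
Step 7: 0.98 × 1.315⁷ = 6.664

0.745rem, 0.980rem, 1.289rem, 1.695rem, 2.228rem, 2.930rem, 3.853rem, 5.067rem, 6.664rem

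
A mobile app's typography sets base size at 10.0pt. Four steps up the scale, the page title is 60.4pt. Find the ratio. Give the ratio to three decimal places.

1.568

r⁴ = 60.4 / 10.0, so r = (60.4/10.0)^(1/4).
r = 6.0400^(1/4) ≈ 1.5677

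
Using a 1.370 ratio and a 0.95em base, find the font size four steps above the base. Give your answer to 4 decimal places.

3.3466em

0.95 × 1.370⁴ = 0.95 × 3.52275 ≈ 3.3466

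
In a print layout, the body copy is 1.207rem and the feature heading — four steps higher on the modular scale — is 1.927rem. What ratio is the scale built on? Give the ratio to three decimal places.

The ratio satisfies 1.207 × r⁴ = 1.927, so r = (1.927 / 1.207)^(1/4).
r = 1.5965^(1/4) ≈ 1.1241

1.124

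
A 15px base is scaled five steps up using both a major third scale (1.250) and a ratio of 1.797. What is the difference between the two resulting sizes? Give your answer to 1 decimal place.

235.3px

Major third: 15.0 × 1.250⁵ = 45.776px
At 1.797: 15.0 × 1.797⁵ = 281.081px
Difference: 281.081 − 45.776 = 235.305px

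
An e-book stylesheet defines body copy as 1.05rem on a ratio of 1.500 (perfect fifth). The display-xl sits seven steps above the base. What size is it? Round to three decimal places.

1.05 × 1.500⁷ = 1.05 × 17.08594 ≈ 17.940

17.940rem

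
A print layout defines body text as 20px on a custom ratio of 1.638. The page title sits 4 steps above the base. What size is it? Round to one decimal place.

144.0px

Each step on a modular scale multiplies by the ratio, so the size n steps from the base is base × ratioⁿ.
20.0 × 1.638⁴ = 20.0 × 7.19873 ≈ 143.97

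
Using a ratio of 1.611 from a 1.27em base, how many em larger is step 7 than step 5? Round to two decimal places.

21.99em

Step 5: 1.27 × 1.611⁵ = 13.7810em
Step 7: 1.27 × 1.611⁷ = 35.7662em
Difference: 35.7662 − 13.7810 = 21.9852em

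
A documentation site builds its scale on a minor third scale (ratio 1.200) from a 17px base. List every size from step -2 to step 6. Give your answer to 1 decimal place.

11.8px, 14.2px, 17.0px, 20.4px, 24.5px, 29.4px, 35.3px, 42.3px, 50.8px

Step -2: 17.0 ÷ 1.200² = 11.8
Step -1: 17.0 ÷ 1.200 = 14.2
Step 0: 17px
Step 1: 17.0 × 1.200 = 20.4
Step 2: 17.0 × 1.200² = 24.5
Step 3: 17.0 × 1.200³ = 29.4
Step 4: 17.0 × 1.200⁴ = 35.3
Step 5: 17.0 × 1.200⁵ = 42.3
Step 6: 17.0 × 1.200⁶ = 50.8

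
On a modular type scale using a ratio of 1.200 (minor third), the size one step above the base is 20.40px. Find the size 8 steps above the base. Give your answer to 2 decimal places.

Moving from step +1 to step +8 is 7 steps up, so multiply by r⁷.
20.40 × 1.200⁷ = 20.40 × 3.58318 ≈ 73.097

73.10px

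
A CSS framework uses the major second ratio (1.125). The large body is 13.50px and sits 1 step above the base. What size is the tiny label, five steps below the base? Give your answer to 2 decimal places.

13.50 ÷ 1.125⁶ = 13.50 ÷ 2.02729 ≈ 6.659

6.66px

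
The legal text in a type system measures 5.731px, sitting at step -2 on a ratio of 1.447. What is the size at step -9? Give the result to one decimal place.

5.731 ÷ 1.447⁷ = 5.731 ÷ 13.28250 ≈ 0.431

0.4px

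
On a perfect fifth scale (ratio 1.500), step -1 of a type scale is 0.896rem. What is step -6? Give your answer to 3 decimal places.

0.118rem

The gap is -6 − (-1) = -5 steps, so the factor is 1.500^-5.
0.896 ÷ 1.500⁵ = 0.896 ÷ 7.59375 ≈ 0.118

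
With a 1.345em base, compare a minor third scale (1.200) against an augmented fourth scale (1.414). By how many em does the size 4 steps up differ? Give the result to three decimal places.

Minor third: 1.345 × 1.200⁴ = 2.78899em
Augmented fourth: 1.345 × 1.414⁴ = 5.37675em
Difference: 5.37675 − 2.78899 = 2.58776em

2.588em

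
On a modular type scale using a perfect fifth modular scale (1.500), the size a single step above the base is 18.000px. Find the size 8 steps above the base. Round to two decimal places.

307.55px

18.000 × 1.500⁷ = 18.000 × 17.08594 ≈ 307.547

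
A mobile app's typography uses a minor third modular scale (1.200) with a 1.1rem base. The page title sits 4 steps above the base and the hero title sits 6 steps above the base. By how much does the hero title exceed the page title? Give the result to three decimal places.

1.004rem

Step 4: 1.1 × 1.200⁴ = 2.28096rem
Step 6: 1.1 × 1.200⁶ = 3.28458rem
Difference: 3.28458 − 2.28096 = 1.00362rem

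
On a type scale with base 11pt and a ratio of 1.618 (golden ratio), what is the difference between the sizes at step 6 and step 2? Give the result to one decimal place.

168.6pt

Step 2: 11.0 × 1.618² = 28.797pt
Step 6: 11.0 × 1.618⁶ = 197.362pt
Difference: 197.362 − 28.797 = 168.565pt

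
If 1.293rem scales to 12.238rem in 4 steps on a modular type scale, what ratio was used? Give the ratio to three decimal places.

r⁴ = 12.238 / 1.293, so r = (12.238/1.293)^(1/4).
r = 9.4648^(1/4) ≈ 1.7540

1.754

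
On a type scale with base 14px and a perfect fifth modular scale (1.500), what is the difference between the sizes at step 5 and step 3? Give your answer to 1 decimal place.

59.1px

Step 3: 14.0 × 1.500³ = 47.250px
Step 5: 14.0 × 1.500⁵ = 106.312px
Difference: 106.312 − 47.250 = 59.062px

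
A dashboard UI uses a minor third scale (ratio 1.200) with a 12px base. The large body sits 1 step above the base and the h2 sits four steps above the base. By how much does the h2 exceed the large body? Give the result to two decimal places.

Step 1: 12.0 × 1.200 = 14.4000px
Step 4: 12.0 × 1.200⁴ = 24.8832px
Difference: 24.8832 − 14.4000 = 10.4832px

10.48px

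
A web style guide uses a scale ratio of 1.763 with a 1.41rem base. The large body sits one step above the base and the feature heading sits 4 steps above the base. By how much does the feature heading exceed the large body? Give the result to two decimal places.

Step 1: 1.41 × 1.763 = 2.4858rem
Step 4: 1.41 × 1.763⁴ = 13.6216rem
Difference: 13.6216 − 2.4858 = 11.1358rem

11.14rem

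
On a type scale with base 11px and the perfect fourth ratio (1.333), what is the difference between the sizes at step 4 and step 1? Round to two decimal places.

20.07px

Step 1: 11.0 × 1.333 = 14.6630px
Step 4: 11.0 × 1.333⁴ = 34.7307px
Difference: 34.7307 − 14.6630 = 20.0677px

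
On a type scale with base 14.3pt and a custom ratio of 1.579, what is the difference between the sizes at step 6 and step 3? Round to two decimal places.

Step 3: 14.3 × 1.579³ = 56.2966pt
Step 6: 14.3 × 1.579⁶ = 221.6301pt
Difference: 221.6301 − 56.2966 = 165.3335pt

165.33pt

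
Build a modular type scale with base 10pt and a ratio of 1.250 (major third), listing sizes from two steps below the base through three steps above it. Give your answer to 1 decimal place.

6.4pt, 8.0pt, 10.0pt, 12.5pt, 15.6pt, 19.5pt

Step -2: 10.0 ÷ 1.250² = 6.4
Step -1: 10.0 ÷ 1.250 = 8.0
Step 0: 10pt
Step 1: 10.0 × 1.250 = 12.5
Step 2: 10.0 × 1.250² = 15.6
Step 3: 10.0 × 1.250³ = 19.5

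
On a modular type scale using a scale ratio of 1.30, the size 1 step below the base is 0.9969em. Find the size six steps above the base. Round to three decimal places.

6.255em

Moving from step -1 to step +6 is 7 steps up, so multiply by r⁷.
0.9969 × 1.30⁷ = 0.9969 × 6.27485 ≈ 6.255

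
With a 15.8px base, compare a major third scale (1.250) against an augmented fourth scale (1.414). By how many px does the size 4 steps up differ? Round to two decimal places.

24.59px

Major third: 15.8 × 1.250⁴ = 38.5742px
Augmented fourth: 15.8 × 1.414⁴ = 63.1618px
Difference: 63.1618 − 38.5742 = 24.5876px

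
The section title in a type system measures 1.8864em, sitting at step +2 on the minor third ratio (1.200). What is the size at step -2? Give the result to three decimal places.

1.8864 ÷ 1.200⁴ = 1.8864 ÷ 2.07360 ≈ 0.910

0.910em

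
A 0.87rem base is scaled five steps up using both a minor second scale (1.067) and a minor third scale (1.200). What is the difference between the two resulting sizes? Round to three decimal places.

Minor second: 0.87 × 1.067⁵ = 1.20321rem
Minor third: 0.87 × 1.200⁵ = 2.16484rem
Difference: 2.16484 − 1.20321 = 0.96163rem

0.962rem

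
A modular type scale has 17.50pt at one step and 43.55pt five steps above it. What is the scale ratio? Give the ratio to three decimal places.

The ratio satisfies 17.50 × r⁵ = 43.55, so r = (43.55 / 17.50)^(1/5).
r = 2.4886^(1/5) ≈ 1.2000

1.200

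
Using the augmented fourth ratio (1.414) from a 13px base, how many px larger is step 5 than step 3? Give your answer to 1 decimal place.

36.7px

Step 3: 13.0 × 1.414³ = 36.753px
Step 5: 13.0 × 1.414⁵ = 73.484px
Difference: 73.484 − 36.753 = 36.731px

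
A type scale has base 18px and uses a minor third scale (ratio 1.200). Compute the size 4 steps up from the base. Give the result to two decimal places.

18.0 × 1.200⁴ = 18.0 × 2.07360 ≈ 37.32

37.32px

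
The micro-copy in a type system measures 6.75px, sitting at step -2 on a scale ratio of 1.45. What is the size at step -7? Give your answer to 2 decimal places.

6.75 ÷ 1.45⁵ = 6.75 ÷ 6.40973 ≈ 1.053

1.05px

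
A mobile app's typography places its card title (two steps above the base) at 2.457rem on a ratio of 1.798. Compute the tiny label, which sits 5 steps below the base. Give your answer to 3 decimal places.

0.040rem

Moving from step +2 to step -5 is 7 steps down, so divide by r⁷.
2.457 ÷ 1.798⁷ = 2.457 ÷ 60.74742 ≈ 0.040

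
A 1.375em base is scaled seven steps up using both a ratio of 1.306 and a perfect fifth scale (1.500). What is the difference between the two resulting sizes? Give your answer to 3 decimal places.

At 1.306: 1.375 × 1.306⁷ = 8.91056em
Perfect fifth: 1.375 × 1.500⁷ = 23.49316em
Difference: 23.49316 − 8.91056 = 14.58260em

14.583em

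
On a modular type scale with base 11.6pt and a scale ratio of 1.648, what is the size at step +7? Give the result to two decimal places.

382.96pt

11.6 × 1.648⁷ = 11.6 × 33.01418 ≈ 382.96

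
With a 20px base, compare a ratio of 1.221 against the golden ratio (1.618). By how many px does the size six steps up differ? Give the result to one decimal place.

At 1.221: 20.0 × 1.221⁶ = 66.271px
Golden ratio: 20.0 × 1.618⁶ = 358.840px
Difference: 358.840 − 66.271 = 292.569px

292.6px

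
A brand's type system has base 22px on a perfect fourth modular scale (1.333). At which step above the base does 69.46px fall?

4

1.333ⁿ = 69.46 / 22 = 3.1573
n = ln(3.1573) / ln(1.333) = 1.1497 / 0.2874 ≈ 4.00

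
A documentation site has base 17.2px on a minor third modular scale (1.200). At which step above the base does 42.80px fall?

5

1.200ⁿ = 42.80 / 17.2 = 2.4884
n = ln(2.4884) / ln(1.200) = 0.9116 / 0.1823 ≈ 5.00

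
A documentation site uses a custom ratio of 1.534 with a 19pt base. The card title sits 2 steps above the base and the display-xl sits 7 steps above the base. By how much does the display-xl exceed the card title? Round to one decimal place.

335.1pt

Step 2: 19.0 × 1.534² = 44.710pt
Step 7: 19.0 × 1.534⁷ = 379.779pt
Difference: 379.779 − 44.710 = 335.069pt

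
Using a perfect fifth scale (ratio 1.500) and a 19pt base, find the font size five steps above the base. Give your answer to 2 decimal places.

19.0 × 1.500⁵ = 19.0 × 7.59375 ≈ 144.28

144.28pt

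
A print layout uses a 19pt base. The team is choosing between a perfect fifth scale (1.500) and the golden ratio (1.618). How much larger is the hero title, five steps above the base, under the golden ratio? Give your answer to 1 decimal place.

66.4pt

Perfect fifth: 19.0 × 1.500⁵ = 144.281pt
Golden ratio: 19.0 × 1.618⁵ = 210.691pt
Difference: 210.691 − 144.281 = 66.410pt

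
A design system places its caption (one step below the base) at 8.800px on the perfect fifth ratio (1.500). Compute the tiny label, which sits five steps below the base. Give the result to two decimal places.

1.74px

The gap is -5 − (-1) = -4 steps, so the factor is 1.500^-4.
8.800 ÷ 1.500⁴ = 8.800 ÷ 5.06250 ≈ 1.738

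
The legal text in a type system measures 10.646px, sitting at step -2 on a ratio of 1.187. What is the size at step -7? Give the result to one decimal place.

10.646 ÷ 1.187⁵ = 10.646 ÷ 2.35642 ≈ 4.518

4.5px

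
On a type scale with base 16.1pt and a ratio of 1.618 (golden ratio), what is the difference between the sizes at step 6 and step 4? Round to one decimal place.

178.5pt

Step 4: 16.1 × 1.618⁴ = 110.342pt
Step 6: 16.1 × 1.618⁶ = 288.866pt
Difference: 288.866 − 110.342 = 178.524pt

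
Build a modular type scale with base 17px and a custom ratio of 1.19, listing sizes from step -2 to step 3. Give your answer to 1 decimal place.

12.0px, 14.3px, 17.0px, 20.2px, 24.1px, 28.6px

Step -2: 17.0 ÷ 1.19² = 12.0
Step -1: 17.0 ÷ 1.19 = 14.3
Step 0: 17px
Step 1: 17.0 × 1.19 = 20.2
Step 2: 17.0 × 1.19² = 24.1
Step 3: 17.0 × 1.19³ = 28.6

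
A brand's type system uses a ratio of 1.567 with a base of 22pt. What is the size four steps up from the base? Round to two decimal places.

132.65pt

Every step multiplies by the scale ratio.
22.0 × 1.567⁴ = 22.0 × 6.02943 ≈ 132.65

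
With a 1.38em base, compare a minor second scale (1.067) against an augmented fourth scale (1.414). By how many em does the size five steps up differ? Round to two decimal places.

Minor second: 1.38 × 1.067⁵ = 1.9085em
Augmented fourth: 1.38 × 1.414⁵ = 7.8006em
Difference: 7.8006 − 1.9085 = 5.8921em

5.89em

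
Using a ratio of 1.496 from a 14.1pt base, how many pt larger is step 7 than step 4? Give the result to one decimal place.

165.8pt

Step 4: 14.1 × 1.496⁴ = 70.623pt
Step 7: 14.1 × 1.496⁷ = 236.451pt
Difference: 236.451 − 70.623 = 165.828pt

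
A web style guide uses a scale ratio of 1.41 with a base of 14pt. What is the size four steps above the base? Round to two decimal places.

55.34pt

Each step on a modular scale multiplies by the ratio, so the size n steps from the base is base × ratioⁿ.
14.0 × 1.41⁴ = 14.0 × 3.95254 ≈ 55.34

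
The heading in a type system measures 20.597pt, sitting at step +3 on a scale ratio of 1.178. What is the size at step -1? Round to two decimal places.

20.597 ÷ 1.178⁴ = 20.597 ÷ 1.92567 ≈ 10.696

10.70pt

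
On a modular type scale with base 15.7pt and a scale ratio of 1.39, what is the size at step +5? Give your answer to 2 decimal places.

81.47pt

Every step multiplies by the scale ratio.
15.7 × 1.39⁵ = 15.7 × 5.18888 ≈ 81.47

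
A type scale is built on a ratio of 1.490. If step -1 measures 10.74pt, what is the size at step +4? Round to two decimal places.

10.74 × 1.490⁵ = 10.74 × 7.34398 ≈ 78.874

78.87pt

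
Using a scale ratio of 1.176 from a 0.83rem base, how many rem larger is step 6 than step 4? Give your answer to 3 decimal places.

Step 4: 0.83 × 1.176⁴ = 1.58748rem
Step 6: 0.83 × 1.176⁶ = 2.19544rem
Difference: 2.19544 − 1.58748 = 0.60796rem

0.608rem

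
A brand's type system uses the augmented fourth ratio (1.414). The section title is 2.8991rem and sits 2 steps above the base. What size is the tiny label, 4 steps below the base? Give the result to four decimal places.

0.3627rem

Moving from step +2 to step -4 is 6 steps down, so divide by r⁶.
2.8991 ÷ 1.414⁶ = 2.8991 ÷ 7.99275 ≈ 0.3627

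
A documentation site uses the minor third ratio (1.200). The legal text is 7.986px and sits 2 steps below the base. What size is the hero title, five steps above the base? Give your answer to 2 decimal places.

28.62px

7.986 × 1.200⁷ = 7.986 × 3.58318 ≈ 28.615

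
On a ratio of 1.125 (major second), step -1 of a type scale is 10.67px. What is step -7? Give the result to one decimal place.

5.3px

10.67 ÷ 1.125⁶ = 10.67 ÷ 2.02729 ≈ 5.263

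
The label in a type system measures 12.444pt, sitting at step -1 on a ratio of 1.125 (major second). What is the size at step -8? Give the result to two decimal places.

5.46pt

12.444 ÷ 1.125⁷ = 12.444 ÷ 2.28070 ≈ 5.456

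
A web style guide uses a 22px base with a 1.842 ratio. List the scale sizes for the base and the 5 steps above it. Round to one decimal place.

Step 0: 22px
Step 1: 22.0 × 1.842 = 40.5
Step 2: 22.0 × 1.842² = 74.6
Step 3: 22.0 × 1.842³ = 137.5
Step 4: 22.0 × 1.842⁴ = 253.3
Step 5: 22.0 × 1.842⁵ = 466.5

22.0px, 40.5px, 74.6px, 137.5px, 253.3px, 466.5px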